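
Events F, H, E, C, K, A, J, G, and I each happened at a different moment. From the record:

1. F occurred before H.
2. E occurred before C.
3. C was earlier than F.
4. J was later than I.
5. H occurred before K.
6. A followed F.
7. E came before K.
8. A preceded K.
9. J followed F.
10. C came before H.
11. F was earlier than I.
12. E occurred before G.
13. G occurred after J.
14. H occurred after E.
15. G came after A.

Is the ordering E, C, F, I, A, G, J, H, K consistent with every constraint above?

no

The constraints require J before G, but in the proposed sequence G appears ahead of J. That one violation is enough.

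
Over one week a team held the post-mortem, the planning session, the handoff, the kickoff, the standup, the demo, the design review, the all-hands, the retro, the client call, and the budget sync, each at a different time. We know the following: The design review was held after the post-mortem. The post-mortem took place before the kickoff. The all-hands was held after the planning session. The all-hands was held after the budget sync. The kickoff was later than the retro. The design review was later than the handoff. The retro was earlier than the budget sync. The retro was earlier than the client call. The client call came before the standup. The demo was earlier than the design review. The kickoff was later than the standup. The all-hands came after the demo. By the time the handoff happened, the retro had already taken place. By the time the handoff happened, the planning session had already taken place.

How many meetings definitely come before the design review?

Directly stated before the design review: the demo, the handoff, and the post-mortem.
The planning session reaches the design review via the planning session → the handoff → the design review.
The retro reaches the design review via the retro → the handoff → the design review.
That's the demo, the handoff, the planning session, the post-mortem, and the retro — 5 in all.

5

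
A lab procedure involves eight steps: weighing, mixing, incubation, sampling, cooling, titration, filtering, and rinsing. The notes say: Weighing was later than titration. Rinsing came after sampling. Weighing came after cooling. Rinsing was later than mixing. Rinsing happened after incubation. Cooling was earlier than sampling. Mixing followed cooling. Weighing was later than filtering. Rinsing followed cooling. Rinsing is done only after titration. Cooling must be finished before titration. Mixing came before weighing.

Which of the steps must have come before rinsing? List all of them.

Directly stated before rinsing: cooling, incubation, mixing, sampling, and titration.
No chain forces weighing (or any of the others) ahead of rinsing.

cooling, incubation, mixing, sampling, titration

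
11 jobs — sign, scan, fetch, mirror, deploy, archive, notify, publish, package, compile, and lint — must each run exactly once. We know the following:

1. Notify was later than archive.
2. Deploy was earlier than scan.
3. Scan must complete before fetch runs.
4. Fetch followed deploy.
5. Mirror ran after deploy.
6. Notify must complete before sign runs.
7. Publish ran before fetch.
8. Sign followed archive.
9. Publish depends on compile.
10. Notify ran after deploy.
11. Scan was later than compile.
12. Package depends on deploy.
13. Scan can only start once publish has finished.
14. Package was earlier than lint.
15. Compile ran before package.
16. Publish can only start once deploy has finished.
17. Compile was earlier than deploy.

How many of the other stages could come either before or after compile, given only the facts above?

1

Forced after compile: deploy, fetch, lint, mirror, notify, package, publish, scan, and sign.
That leaves archive with no forced order relative to compile — 1.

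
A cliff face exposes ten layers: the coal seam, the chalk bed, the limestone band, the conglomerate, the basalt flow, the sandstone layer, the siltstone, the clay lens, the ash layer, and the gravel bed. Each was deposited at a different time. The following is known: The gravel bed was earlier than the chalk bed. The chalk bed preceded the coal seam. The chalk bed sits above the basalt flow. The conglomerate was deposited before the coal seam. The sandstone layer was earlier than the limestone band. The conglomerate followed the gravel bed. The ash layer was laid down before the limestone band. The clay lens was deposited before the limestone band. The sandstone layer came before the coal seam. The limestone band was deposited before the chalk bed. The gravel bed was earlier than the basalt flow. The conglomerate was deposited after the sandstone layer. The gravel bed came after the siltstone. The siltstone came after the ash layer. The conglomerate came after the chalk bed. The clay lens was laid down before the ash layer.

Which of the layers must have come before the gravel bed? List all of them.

the ash layer, the clay lens, the siltstone

Directly stated before the gravel bed: the siltstone.
The ash layer reaches the gravel bed via the ash layer → the siltstone → the gravel bed.
The clay lens reaches the gravel bed via the clay lens → the ash layer → the siltstone → the gravel bed.
No chain forces the conglomerate (or any of the others) ahead of the gravel bed.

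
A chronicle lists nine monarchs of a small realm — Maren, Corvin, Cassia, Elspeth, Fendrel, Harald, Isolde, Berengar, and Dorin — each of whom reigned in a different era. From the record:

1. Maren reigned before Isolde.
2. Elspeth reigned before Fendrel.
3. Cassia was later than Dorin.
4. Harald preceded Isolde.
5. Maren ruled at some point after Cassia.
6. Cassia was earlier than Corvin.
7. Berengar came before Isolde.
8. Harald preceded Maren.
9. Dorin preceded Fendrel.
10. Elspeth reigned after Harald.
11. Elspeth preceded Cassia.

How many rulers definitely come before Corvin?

Directly stated before Corvin: Cassia.
Dorin reaches Corvin via Dorin → Cassia → Corvin.
Elspeth reaches Corvin via Elspeth → Cassia → Corvin.
Harald reaches Corvin via Harald → Elspeth → Cassia → Corvin.
No chain forces Maren (or any of the others) ahead of Corvin.
That's Cassia, Dorin, Elspeth, and Harald — 4 in all.

4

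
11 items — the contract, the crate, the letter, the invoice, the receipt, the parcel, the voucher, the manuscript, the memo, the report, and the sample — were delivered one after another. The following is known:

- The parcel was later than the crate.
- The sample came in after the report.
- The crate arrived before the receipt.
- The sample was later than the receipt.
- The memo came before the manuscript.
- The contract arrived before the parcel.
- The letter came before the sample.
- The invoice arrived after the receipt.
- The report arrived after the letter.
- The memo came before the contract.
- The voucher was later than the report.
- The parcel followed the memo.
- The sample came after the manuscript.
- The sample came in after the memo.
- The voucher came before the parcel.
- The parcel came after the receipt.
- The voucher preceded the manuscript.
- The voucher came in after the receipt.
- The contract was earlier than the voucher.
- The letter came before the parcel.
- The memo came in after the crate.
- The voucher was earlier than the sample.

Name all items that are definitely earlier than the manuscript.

Directly stated before the manuscript: the memo and the voucher.
The contract reaches the manuscript via the contract → the voucher → the manuscript.
The crate reaches the manuscript via the crate → the memo → the manuscript.
The letter reaches the manuscript via the letter → the report → the voucher → the manuscript.
Likewise the receipt and the report each reach the manuscript by chaining the stated constraints.
No chain forces the invoice (or any of the others) ahead of the manuscript.

the contract, the crate, the letter, the memo, the receipt, the report, the voucher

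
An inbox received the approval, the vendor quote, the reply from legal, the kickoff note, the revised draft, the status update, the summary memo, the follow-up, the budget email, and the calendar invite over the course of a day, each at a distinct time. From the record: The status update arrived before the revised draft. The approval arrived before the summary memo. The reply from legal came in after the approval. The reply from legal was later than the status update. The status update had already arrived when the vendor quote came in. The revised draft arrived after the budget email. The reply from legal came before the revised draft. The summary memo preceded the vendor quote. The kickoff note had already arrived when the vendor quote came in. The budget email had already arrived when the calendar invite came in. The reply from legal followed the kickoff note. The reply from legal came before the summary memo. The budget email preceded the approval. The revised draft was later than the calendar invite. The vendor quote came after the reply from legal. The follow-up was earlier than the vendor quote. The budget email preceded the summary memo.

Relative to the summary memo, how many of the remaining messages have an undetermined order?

Forced before the summary memo: the approval, the budget email, the kickoff note, the reply from legal, and the status update; forced after the summary memo: the vendor quote.
That leaves the calendar invite, the follow-up, and the revised draft with no forced order relative to the summary memo — 3.

3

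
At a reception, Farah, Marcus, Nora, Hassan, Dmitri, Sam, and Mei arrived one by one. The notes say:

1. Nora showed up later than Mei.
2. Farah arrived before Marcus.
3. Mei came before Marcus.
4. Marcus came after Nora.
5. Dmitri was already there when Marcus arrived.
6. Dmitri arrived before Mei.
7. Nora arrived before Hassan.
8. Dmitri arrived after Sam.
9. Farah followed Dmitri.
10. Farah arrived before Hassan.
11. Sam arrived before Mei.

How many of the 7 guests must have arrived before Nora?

Directly stated before Nora: Mei.
Dmitri reaches Nora via Dmitri → Mei → Nora.
Sam reaches Nora via Sam → Mei → Nora.
That's Dmitri, Mei, and Sam — 3 in all.

3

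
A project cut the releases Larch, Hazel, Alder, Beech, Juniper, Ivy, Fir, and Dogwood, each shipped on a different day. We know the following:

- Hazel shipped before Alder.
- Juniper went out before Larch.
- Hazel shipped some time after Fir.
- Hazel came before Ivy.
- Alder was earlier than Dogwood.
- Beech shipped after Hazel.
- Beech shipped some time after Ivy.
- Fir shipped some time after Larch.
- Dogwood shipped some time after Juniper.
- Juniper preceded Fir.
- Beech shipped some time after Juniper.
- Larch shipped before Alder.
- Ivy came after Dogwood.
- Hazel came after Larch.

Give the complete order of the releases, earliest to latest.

Juniper, Larch, Fir, Hazel, Alder, Dogwood, Ivy, Beech

The constraints fix every adjacent pair, so only one ordering works:
Juniper → Larch → Fir → Hazel → Alder → Dogwood → Ivy → Beech.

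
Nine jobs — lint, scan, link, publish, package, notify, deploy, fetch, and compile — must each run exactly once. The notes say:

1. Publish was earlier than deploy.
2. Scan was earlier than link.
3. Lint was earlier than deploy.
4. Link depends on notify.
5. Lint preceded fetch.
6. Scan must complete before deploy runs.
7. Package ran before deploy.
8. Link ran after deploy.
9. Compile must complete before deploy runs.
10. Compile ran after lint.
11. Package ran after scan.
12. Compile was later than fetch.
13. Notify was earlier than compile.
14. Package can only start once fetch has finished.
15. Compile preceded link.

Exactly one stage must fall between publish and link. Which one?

deploy

Tracing the constraints gives publish → deploy → link, so deploy sits after publish and before link.
No other stage is forced both after publish and before link.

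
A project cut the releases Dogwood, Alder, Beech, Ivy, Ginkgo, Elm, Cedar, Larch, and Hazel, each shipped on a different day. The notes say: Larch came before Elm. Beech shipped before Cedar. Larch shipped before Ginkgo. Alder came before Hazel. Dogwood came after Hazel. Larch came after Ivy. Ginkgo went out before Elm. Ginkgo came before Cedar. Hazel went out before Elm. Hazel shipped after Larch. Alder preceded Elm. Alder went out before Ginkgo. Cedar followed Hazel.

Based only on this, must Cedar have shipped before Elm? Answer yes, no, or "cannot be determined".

cannot be determined

No chain of stated constraints runs from Cedar to Elm, and none runs from Elm to Cedar either.
So the relative order of Cedar and Elm is not fixed by the given facts.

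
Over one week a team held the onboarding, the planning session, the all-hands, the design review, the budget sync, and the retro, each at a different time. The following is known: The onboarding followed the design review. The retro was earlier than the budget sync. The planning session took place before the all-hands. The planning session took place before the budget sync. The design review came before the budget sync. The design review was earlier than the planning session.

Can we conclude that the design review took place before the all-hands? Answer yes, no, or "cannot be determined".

yes

Chain the constraints: the design review → the planning session → the all-hands. Each link is directly stated, so the design review comes before the all-hands.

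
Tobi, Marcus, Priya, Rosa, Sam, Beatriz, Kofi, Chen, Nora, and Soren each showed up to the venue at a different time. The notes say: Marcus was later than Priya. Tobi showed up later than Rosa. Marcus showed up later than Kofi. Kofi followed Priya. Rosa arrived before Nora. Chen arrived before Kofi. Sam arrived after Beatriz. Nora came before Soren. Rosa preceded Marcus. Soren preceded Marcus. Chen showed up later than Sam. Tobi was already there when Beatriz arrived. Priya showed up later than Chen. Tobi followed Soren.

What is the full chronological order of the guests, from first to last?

The constraints fix every adjacent pair, so only one ordering works:
Rosa → Nora → Soren → Tobi → Beatriz → Sam → Chen → Priya → Kofi → Marcus.

Rosa, Nora, Soren, Tobi, Beatriz, Sam, Chen, Priya, Kofi, Marcus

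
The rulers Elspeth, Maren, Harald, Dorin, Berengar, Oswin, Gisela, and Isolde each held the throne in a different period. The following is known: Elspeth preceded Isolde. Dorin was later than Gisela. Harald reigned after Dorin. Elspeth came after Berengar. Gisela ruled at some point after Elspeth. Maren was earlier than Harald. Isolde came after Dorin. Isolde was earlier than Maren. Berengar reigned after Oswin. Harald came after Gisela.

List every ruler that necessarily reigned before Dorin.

Directly stated before Dorin: Gisela.
Berengar reaches Dorin via Berengar → Elspeth → Gisela → Dorin.
Elspeth reaches Dorin via Elspeth → Gisela → Dorin.
Oswin reaches Dorin via Oswin → Berengar → Elspeth → Gisela → Dorin.
No chain forces Isolde (or any of the others) ahead of Dorin.

Berengar, Elspeth, Gisela, Oswin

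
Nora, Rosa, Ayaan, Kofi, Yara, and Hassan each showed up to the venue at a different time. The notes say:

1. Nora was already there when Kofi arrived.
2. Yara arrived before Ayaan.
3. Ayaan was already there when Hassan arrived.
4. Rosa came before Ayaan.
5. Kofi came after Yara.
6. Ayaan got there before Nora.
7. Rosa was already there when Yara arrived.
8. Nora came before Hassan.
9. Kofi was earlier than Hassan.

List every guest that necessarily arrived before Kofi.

Directly stated before Kofi: Nora and Yara.
Ayaan reaches Kofi via Ayaan → Nora → Kofi.
Rosa reaches Kofi via Rosa → Yara → Kofi.
No chain forces Hassan ahead of Kofi.

Ayaan, Nora, Rosa, Yara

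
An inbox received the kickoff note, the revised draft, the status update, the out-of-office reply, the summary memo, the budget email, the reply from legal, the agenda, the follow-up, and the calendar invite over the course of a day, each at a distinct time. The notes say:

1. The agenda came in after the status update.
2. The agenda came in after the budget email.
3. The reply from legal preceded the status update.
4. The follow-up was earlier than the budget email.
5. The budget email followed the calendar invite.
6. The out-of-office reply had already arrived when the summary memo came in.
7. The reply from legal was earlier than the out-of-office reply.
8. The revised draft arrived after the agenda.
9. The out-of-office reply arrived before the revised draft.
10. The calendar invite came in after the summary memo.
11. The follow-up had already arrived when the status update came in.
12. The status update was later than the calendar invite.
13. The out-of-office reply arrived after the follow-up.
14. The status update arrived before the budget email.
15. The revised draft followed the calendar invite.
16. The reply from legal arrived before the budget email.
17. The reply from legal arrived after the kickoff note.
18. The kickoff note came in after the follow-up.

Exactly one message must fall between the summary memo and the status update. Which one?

the calendar invite

Tracing the constraints gives the summary memo → the calendar invite → the status update, so the calendar invite sits after the summary memo and before the status update.
No other message is forced both after the summary memo and before the status update.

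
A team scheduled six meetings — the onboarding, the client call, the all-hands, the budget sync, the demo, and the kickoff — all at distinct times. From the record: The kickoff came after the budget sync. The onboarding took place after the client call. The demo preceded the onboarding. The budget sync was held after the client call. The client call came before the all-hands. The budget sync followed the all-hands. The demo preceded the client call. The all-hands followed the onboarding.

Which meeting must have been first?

the demo

The demo has a chain of constraints placing it before every other meeting, so the demo must be first.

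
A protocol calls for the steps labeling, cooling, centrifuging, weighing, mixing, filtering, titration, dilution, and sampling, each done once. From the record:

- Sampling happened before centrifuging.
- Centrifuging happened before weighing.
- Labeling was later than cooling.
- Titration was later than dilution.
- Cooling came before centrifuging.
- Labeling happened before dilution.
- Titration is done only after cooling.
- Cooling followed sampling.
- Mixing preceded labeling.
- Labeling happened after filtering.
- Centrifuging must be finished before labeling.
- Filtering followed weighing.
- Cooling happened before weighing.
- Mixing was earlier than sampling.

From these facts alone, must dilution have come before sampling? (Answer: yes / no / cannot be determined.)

no

Tracing the constraints gives sampling → cooling → labeling → dilution, so sampling must come before dilution.
That means dilution cannot be before sampling.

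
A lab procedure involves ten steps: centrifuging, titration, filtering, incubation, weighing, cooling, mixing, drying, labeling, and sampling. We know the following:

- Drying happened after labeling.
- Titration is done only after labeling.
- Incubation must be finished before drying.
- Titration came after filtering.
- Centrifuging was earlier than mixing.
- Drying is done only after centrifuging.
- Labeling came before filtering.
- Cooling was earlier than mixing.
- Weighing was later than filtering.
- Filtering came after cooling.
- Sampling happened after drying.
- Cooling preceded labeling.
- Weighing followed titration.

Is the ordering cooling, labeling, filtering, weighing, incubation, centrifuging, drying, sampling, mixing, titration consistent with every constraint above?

The constraints require titration before weighing, but in the proposed sequence weighing appears ahead of titration. That one violation is enough.

no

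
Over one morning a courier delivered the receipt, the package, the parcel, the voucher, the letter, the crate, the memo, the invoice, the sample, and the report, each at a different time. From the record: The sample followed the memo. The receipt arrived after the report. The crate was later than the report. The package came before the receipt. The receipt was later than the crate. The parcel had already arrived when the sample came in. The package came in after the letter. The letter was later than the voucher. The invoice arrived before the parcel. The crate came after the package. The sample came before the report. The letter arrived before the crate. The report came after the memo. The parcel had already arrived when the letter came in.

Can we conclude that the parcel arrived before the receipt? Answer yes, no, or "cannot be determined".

Chain the constraints: the parcel → the sample → the report → the receipt. Each link is directly stated, so the parcel comes before the receipt.

yes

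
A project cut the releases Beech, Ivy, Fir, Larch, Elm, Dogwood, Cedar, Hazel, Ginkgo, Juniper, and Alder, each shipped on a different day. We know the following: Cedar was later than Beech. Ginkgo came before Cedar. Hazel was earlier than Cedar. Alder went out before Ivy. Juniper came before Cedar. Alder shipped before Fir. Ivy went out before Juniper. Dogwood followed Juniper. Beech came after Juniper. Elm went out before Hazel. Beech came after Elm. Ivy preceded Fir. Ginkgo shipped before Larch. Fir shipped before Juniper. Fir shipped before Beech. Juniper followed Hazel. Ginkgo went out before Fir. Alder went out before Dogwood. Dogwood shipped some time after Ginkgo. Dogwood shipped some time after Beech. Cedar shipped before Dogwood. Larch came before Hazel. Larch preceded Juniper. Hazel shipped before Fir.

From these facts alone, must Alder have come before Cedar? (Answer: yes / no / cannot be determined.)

Chain the constraints: Alder → Fir → Beech → Cedar. Each link is directly stated, so Alder comes before Cedar.

yes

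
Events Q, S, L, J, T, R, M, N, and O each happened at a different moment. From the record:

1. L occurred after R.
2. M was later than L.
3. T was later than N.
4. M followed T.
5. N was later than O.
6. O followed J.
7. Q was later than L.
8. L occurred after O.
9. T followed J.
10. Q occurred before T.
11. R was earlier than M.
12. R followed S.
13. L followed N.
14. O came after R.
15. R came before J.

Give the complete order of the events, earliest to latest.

S, R, J, O, N, L, Q, T, M

The constraints fix every adjacent pair, so only one ordering works:
S → R → J → O → N → L → Q → T → M.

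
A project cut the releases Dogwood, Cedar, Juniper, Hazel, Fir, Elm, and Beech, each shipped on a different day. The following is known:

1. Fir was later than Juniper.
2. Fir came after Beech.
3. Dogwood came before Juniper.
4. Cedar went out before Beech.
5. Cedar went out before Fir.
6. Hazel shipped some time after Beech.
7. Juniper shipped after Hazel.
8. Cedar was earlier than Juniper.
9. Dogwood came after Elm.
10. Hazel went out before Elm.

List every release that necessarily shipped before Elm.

Beech, Cedar, Hazel

Directly stated before Elm: Hazel.
Beech reaches Elm via Beech → Hazel → Elm.
Cedar reaches Elm via Cedar → Beech → Hazel → Elm.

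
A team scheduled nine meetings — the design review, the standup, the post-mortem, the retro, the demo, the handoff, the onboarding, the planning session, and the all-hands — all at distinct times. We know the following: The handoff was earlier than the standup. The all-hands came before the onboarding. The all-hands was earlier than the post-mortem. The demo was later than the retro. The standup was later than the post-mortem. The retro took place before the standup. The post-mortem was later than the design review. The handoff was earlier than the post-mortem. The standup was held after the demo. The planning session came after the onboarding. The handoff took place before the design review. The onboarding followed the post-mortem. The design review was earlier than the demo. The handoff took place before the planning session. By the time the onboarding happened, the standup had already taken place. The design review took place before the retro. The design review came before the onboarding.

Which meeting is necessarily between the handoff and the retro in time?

the design review

Tracing the constraints gives the handoff → the design review → the retro, so the design review sits after the handoff and before the retro.
No other meeting is forced both after the handoff and before the retro.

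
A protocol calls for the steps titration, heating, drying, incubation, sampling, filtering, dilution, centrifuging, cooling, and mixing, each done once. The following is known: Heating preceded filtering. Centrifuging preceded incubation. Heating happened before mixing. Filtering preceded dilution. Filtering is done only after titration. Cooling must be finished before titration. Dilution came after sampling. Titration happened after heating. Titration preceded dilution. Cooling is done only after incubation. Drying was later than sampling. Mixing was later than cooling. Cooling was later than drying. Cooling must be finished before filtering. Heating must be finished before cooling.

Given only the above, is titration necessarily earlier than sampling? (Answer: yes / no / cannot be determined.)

Tracing the constraints gives sampling → drying → cooling → titration, so sampling must come before titration.
That means titration cannot be before sampling.

no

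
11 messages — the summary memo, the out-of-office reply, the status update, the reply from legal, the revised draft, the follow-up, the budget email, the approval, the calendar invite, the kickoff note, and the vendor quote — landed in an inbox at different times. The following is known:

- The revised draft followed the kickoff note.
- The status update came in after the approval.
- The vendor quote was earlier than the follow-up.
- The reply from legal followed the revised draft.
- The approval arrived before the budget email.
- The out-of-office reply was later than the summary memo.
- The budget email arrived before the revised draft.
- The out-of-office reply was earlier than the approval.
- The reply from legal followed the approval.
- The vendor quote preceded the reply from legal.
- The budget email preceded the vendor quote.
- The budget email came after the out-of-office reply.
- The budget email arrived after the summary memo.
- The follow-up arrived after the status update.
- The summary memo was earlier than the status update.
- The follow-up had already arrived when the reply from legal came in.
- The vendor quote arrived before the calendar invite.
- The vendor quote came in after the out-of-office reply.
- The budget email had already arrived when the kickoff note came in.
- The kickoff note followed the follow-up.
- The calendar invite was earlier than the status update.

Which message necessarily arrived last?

the reply from legal

Every other message has a chain of constraints placing it before the reply from legal, so the reply from legal is last.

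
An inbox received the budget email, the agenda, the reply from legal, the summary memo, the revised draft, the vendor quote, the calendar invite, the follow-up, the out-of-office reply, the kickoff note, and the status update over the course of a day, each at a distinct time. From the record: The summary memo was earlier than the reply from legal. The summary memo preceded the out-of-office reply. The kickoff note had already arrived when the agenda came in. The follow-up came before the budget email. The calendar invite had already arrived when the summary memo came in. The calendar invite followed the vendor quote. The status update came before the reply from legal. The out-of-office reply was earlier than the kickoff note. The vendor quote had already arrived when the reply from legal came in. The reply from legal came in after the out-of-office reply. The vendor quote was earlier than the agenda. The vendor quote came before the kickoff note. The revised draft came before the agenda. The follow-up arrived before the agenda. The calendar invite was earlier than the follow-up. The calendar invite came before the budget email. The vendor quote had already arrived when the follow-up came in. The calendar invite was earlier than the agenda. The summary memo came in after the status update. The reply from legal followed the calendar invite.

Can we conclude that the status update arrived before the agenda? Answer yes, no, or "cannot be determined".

Chain the constraints: the status update → the summary memo → the out-of-office reply → the kickoff note → the agenda. Each link is directly stated, so the status update comes before the agenda.

yes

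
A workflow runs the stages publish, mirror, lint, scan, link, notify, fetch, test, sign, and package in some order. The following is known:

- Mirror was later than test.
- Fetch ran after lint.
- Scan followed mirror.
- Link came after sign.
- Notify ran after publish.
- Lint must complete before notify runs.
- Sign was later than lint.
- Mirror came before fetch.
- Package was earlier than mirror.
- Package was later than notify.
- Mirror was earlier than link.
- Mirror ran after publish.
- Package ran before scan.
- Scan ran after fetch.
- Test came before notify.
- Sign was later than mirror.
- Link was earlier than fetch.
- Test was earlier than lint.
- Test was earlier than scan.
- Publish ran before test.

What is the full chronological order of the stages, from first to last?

The constraints fix every adjacent pair, so only one ordering works:
publish → test → lint → notify → package → mirror → sign → link → fetch → scan.

publish, test, lint, notify, package, mirror, sign, link, fetch, scan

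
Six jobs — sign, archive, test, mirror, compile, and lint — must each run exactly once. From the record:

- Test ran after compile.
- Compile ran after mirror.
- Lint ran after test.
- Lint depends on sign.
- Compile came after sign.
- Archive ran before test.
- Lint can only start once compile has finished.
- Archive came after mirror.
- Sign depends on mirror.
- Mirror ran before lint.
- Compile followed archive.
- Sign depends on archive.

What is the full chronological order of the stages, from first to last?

mirror, archive, sign, compile, test, lint

The constraints fix every adjacent pair, so only one ordering works:
mirror → archive → sign → compile → test → lint.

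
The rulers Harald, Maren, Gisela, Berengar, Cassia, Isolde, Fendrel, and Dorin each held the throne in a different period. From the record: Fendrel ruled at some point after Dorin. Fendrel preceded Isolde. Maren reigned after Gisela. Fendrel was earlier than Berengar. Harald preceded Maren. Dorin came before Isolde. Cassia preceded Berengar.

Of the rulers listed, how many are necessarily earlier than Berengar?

Directly stated before Berengar: Cassia and Fendrel.
Dorin reaches Berengar via Dorin → Fendrel → Berengar.
No chain forces Maren (or any of the others) ahead of Berengar.
That's Cassia, Dorin, and Fendrel — 3 in all.

3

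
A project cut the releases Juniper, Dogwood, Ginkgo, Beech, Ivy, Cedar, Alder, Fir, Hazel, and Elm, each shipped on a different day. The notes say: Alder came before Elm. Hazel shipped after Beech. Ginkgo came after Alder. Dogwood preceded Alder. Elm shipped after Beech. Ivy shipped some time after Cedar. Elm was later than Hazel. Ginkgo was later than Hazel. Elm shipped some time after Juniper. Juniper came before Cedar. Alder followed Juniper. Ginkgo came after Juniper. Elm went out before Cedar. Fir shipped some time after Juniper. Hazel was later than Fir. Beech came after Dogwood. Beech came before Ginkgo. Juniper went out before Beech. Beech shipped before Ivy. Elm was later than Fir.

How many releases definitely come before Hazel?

Directly stated before Hazel: Beech and Fir.
Dogwood reaches Hazel via Dogwood → Beech → Hazel.
Juniper reaches Hazel via Juniper → Beech → Hazel.
That's Beech, Dogwood, Fir, and Juniper — 4 in all.

4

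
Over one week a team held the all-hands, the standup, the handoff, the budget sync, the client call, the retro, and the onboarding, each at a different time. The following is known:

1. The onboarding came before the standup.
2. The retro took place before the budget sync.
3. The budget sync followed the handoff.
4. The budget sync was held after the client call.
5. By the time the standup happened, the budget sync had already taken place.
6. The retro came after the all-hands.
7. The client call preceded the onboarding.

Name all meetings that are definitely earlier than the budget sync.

Directly stated before the budget sync: the client call, the handoff, and the retro.
The all-hands reaches the budget sync via the all-hands → the retro → the budget sync.

the all-hands, the client call, the handoff, the retro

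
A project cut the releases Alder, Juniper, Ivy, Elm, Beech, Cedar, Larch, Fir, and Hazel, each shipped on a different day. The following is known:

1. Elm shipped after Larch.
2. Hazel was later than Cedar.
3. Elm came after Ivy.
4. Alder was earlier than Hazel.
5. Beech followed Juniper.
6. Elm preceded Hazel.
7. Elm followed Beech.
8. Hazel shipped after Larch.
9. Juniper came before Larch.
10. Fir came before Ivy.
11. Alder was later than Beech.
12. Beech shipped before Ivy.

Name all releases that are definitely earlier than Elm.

Directly stated before Elm: Beech, Ivy, and Larch.
Fir reaches Elm via Fir → Ivy → Elm.
Juniper reaches Elm via Juniper → Beech → Elm.

Beech, Fir, Ivy, Juniper, Larch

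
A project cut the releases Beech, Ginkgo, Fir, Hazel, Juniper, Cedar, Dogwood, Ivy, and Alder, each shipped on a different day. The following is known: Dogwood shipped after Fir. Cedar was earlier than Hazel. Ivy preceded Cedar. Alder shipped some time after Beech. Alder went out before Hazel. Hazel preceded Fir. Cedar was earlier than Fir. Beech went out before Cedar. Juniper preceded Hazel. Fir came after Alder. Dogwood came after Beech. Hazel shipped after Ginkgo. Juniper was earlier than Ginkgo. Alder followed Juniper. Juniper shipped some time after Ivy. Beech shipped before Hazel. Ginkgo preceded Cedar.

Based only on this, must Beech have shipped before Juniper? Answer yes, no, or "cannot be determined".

cannot be determined

No chain of stated constraints runs from Beech to Juniper, and none runs from Juniper to Beech either.
So the relative order of Beech and Juniper is not fixed by the given facts.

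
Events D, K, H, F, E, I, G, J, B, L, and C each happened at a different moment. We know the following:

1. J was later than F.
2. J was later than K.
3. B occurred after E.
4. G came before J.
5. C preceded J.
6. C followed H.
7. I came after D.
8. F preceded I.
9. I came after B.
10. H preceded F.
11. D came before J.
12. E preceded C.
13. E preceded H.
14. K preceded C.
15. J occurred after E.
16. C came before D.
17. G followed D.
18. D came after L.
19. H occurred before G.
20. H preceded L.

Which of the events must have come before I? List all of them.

Directly stated before I: B, D, and F.
C reaches I via C → D → I.
E reaches I via E → B → I.
H reaches I via H → F → I.
Likewise K and L each reach I by chaining the stated constraints.
No chain forces G (or any of the others) ahead of I.

B, C, D, E, F, H, K, L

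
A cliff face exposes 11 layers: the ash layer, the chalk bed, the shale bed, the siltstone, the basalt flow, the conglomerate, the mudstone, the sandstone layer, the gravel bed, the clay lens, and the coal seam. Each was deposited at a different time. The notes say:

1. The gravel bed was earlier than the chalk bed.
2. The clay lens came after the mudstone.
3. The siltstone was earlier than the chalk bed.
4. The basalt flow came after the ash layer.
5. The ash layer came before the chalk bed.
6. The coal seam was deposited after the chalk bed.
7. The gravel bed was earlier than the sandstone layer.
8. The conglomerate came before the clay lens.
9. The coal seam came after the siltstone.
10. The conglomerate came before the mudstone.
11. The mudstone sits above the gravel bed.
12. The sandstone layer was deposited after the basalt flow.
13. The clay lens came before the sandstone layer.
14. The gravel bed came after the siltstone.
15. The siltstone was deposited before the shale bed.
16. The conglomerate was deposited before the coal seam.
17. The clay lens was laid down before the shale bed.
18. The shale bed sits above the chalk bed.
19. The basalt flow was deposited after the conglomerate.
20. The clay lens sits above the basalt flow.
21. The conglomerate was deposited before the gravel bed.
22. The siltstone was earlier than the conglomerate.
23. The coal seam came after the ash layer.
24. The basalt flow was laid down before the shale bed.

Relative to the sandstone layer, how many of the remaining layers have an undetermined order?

Forced before the sandstone layer: the ash layer, the basalt flow, the clay lens, the conglomerate, the gravel bed, the mudstone, and the siltstone.
That leaves the chalk bed, the coal seam, and the shale bed with no forced order relative to the sandstone layer — 3.

3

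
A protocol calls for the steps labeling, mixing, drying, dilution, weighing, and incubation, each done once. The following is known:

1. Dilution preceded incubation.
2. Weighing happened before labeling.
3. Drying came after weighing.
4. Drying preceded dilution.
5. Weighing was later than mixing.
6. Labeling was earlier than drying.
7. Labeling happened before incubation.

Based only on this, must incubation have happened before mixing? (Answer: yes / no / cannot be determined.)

Tracing the constraints gives mixing → weighing → labeling → incubation, so mixing must come before incubation.
That means incubation cannot be before mixing.

no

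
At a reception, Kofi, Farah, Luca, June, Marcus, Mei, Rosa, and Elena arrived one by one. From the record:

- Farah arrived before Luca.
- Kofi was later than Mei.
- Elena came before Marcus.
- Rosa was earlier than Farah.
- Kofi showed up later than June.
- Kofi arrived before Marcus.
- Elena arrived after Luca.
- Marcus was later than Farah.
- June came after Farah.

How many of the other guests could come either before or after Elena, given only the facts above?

Forced before Elena: Farah, Luca, and Rosa; forced after Elena: Marcus.
That leaves June, Kofi, and Mei with no forced order relative to Elena — 3.

3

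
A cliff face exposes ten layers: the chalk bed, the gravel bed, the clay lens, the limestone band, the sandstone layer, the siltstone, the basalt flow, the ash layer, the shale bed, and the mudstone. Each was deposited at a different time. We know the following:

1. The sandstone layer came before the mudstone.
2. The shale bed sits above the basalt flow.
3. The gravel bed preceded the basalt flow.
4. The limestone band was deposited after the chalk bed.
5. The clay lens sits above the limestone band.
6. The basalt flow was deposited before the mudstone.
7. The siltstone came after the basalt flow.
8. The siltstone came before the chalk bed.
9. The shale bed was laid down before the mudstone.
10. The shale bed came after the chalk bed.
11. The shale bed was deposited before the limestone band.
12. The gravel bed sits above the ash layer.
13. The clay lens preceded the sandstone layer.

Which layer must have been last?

Every other layer has a chain of constraints placing it before the mudstone, so the mudstone is last.

the mudstone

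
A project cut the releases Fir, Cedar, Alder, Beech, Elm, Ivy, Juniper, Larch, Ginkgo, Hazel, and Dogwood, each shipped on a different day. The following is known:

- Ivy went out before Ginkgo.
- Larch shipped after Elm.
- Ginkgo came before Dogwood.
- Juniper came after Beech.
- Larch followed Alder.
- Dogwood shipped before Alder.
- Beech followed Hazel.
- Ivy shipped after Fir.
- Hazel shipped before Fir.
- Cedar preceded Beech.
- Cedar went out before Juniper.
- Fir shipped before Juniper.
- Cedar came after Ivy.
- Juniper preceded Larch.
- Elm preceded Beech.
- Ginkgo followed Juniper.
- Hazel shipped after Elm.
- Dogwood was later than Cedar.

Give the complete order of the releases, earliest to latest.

The constraints fix every adjacent pair, so only one ordering works:
Elm → Hazel → Fir → Ivy → Cedar → Beech → Juniper → Ginkgo → Dogwood → Alder → Larch.

Elm, Hazel, Fir, Ivy, Cedar, Beech, Juniper, Ginkgo, Dogwood, Alder, Larch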